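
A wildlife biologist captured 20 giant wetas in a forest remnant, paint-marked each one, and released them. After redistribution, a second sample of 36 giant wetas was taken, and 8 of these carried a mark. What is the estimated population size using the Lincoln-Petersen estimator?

N = 90

N = (20 × 36) / 8 = 720 / 8 = 90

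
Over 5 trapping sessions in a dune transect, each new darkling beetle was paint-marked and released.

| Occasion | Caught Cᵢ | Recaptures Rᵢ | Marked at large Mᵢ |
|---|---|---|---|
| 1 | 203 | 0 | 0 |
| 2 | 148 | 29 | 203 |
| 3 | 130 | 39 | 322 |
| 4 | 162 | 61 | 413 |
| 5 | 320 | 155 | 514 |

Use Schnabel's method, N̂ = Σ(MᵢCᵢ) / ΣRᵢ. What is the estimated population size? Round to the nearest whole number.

Σ MᵢCᵢ = 0·203 + 203·148 + 322·130 + 413·162 + 514·320 = 0 + 30044 + 41860 + 66906 + 164480 = 303290
Σ Rᵢ = 0 + 29 + 39 + 61 + 155 = 284
N̂ = 303290 / 284 ≈ 1067.9 → 1068

N ≈ 1068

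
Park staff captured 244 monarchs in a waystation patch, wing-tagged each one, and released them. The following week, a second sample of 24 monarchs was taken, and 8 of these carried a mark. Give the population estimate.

Lincoln-Petersen assumes M/N = R/C, so N = M·C / R.
N = (244 × 24) / 8 = 5856 / 8 = 732

N = 732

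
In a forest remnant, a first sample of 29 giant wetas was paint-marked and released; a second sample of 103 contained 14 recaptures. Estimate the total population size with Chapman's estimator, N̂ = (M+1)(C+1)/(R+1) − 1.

N̂ = (29+1)(103+1)/(14+1) − 1 = 30·104/15 − 1
= 3120/15 − 1 = 208 − 1 = 207

N = 207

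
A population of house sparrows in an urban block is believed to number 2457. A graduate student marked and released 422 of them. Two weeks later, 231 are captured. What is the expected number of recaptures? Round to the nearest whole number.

Expected recaptures E[R] = M·C / N.
E[R] = 422 × 231 / 2457 = 97482 / 2457 ≈ 39.7 → 40

expected recaptures ≈ 40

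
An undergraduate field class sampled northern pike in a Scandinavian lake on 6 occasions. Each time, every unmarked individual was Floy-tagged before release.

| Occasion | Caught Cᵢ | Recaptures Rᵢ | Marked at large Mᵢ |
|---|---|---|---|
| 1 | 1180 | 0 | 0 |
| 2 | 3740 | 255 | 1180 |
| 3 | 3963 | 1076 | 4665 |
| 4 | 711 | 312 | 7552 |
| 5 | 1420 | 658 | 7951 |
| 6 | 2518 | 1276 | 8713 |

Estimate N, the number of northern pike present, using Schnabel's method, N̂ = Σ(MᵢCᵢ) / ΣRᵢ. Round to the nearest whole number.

Σ MᵢCᵢ = 0·1180 + 1180·3740 + 4665·3963 + 7552·711 + 7951·1420 + 8713·2518 = 0 + 4413200 + 18487395 + 5369472 + 11290420 + 21939334 = 61499821
Σ Rᵢ = 0 + 255 + 1076 + 312 + 658 + 1276 = 3577
N̂ = 61499821 / 3577 ≈ 17193.1 → 17193

N ≈ 17,193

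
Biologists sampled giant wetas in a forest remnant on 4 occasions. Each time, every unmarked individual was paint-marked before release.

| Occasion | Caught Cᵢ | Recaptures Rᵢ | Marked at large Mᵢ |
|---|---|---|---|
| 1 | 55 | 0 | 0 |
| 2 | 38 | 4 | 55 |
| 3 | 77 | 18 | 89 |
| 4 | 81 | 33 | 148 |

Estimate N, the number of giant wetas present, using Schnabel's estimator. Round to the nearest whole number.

N ≈ 381

Σ MᵢCᵢ = 0·55 + 55·38 + 89·77 + 148·81 = 0 + 2090 + 6853 + 11988 = 20931
Σ Rᵢ = 0 + 4 + 18 + 33 = 55
N̂ = 20931 / 55 ≈ 380.6 → 381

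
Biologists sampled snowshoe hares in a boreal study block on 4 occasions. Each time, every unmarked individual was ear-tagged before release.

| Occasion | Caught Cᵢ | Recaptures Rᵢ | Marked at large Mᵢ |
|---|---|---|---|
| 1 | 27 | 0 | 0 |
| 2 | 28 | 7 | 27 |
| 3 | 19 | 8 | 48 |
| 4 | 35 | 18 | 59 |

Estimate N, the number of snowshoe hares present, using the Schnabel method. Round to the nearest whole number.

Σ MᵢCᵢ = 0·27 + 27·28 + 48·19 + 59·35 = 0 + 756 + 912 + 2065 = 3733
Σ Rᵢ = 0 + 7 + 8 + 18 = 33
N̂ = 3733 / 33 ≈ 113.1 → 113

N ≈ 113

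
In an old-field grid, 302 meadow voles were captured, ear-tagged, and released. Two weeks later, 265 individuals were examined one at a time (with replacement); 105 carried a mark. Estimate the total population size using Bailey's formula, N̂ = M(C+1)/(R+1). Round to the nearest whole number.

N ≈ 758

N̂ = 302·(265+1)/(105+1) = 302·266/106 = 80332/106 ≈ 757.8 → 758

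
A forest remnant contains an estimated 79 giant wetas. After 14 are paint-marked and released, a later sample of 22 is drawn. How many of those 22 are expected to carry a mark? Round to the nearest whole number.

expected recaptures ≈ 4

The marked fraction of the population is 14/79, so in a sample of 22 expect C·(M/N) marked.
E[R] = 14 × 22 / 79 = 308 / 79 ≈ 3.9 → 4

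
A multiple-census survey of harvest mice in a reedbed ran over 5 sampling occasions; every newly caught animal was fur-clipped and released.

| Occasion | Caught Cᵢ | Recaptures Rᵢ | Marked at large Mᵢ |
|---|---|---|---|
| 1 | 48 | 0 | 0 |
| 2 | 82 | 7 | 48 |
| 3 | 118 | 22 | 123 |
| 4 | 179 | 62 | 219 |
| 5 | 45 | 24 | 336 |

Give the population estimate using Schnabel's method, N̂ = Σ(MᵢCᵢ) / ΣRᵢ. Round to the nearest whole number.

Σ MᵢCᵢ = 0·48 + 48·82 + 123·118 + 219·179 + 336·45 = 0 + 3936 + 14514 + 39201 + 15120 = 72771
Σ Rᵢ = 0 + 7 + 22 + 62 + 24 = 115
N̂ = 72771 / 115 ≈ 632.8 → 633

N ≈ 633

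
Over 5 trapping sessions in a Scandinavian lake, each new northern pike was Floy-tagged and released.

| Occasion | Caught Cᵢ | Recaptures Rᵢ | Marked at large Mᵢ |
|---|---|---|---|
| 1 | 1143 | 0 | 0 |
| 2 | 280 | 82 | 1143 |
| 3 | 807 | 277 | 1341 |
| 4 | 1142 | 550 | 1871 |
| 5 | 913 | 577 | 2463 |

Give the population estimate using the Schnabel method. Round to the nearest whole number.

Σ MᵢCᵢ = 0·1143 + 1143·280 + 1341·807 + 1871·1142 + 2463·913 = 0 + 320040 + 1082187 + 2136682 + 2248719 = 5787628
Σ Rᵢ = 0 + 82 + 277 + 550 + 577 = 1486
N̂ = 5787628 / 1486 ≈ 3894.8 → 3895

N ≈ 3895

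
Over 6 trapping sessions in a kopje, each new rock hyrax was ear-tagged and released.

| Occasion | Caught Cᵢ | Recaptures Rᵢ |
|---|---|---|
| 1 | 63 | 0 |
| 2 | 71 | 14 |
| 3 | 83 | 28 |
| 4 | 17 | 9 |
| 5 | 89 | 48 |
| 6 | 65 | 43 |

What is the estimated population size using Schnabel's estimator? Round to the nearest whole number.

N ≈ 340

Marked at large before each occasion: Mᵢ = Σⱼ<ᵢ (Cⱼ − Rⱼ) → M1=0, M2=63, M3=120, M4=175, M5=183, M6=224
Σ MᵢCᵢ = 0·63 + 63·71 + 120·83 + 175·17 + 183·89 + 224·65 = 0 + 4473 + 9960 + 2975 + 16287 + 14560 = 48255
Σ Rᵢ = 0 + 14 + 28 + 9 + 48 + 43 = 142
N̂ = 48255 / 142 ≈ 339.8 → 340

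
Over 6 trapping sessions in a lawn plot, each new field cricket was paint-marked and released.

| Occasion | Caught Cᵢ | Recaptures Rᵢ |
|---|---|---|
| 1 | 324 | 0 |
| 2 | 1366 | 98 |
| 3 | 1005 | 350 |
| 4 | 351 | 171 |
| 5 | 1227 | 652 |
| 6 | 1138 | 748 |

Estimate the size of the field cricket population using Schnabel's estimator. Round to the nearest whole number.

N ≈ 4569

Marked at large before each occasion: Mᵢ = Σⱼ<ᵢ (Cⱼ − Rⱼ) → M1=0, M2=324, M3=1592, M4=2247, M5=2427, M6=3002
Σ MᵢCᵢ = 0·324 + 324·1366 + 1592·1005 + 2247·351 + 2427·1227 + 3002·1138 = 0 + 442584 + 1599960 + 788697 + 2977929 + 3416276 = 9225446
Σ Rᵢ = 0 + 98 + 350 + 171 + 652 + 748 = 2019
N̂ = 9225446 / 2019 ≈ 4569.3 → 4569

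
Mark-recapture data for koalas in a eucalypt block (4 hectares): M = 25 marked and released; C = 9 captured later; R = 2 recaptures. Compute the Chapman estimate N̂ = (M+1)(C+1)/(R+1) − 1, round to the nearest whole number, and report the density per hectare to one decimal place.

N̂ = 26·10/3 − 1 = 260/3 − 1 ≈ 85.7 → 86
Density = N̂ / area = 86 / 4 ≈ 21.50 → 21.5 per hectare

density ≈ 21.5 koalas per hectare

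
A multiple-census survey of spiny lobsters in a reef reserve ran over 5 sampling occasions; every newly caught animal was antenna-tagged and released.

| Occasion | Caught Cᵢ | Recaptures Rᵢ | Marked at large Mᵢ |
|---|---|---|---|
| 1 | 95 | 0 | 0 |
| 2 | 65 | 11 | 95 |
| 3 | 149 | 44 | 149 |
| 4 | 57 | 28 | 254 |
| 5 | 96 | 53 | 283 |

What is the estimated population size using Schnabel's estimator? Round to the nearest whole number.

Σ MᵢCᵢ = 0·95 + 95·65 + 149·149 + 254·57 + 283·96 = 0 + 6175 + 22201 + 14478 + 27168 = 70022
Σ Rᵢ = 0 + 11 + 44 + 28 + 53 = 136
N̂ = 70022 / 136 ≈ 514.9 → 515

N ≈ 515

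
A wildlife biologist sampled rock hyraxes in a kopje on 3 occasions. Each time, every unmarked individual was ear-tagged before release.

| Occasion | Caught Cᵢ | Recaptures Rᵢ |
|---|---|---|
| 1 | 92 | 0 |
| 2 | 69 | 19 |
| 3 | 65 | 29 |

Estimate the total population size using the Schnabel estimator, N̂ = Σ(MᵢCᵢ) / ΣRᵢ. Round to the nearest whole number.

Marked at large before each occasion: Mᵢ = Σⱼ<ᵢ (Cⱼ − Rⱼ) → M1=0, M2=92, M3=142
Σ MᵢCᵢ = 0·92 + 92·69 + 142·65 = 0 + 6348 + 9230 = 15578
Σ Rᵢ = 0 + 19 + 29 = 48
N̂ = 15578 / 48 ≈ 324.5 → 325

N ≈ 325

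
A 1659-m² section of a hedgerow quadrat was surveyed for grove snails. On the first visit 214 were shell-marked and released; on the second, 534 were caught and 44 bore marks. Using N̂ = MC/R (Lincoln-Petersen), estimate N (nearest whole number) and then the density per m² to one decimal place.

density ≈ 1.6 grove snails per m²

N̂ = 214·534/44 = 114276/44 ≈ 2597.2 → 2597
Density = N̂ / area = 2597 / 1659 ≈ 1.57 → 1.6 per m²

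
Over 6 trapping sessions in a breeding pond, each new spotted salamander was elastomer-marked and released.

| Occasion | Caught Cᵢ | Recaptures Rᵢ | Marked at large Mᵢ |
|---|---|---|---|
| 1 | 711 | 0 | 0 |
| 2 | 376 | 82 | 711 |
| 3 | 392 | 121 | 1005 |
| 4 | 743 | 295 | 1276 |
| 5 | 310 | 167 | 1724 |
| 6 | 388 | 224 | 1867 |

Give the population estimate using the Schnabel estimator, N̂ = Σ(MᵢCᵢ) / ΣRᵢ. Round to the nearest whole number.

N ≈ 3226

Σ MᵢCᵢ = 0·711 + 711·376 + 1005·392 + 1276·743 + 1724·310 + 1867·388 = 0 + 267336 + 393960 + 948068 + 534440 + 724396 = 2868200
Σ Rᵢ = 0 + 82 + 121 + 295 + 167 + 224 = 889
N̂ = 2868200 / 889 ≈ 3226.3 → 3226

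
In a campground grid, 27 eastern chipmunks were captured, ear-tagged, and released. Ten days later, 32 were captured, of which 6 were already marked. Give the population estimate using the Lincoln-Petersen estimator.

Lincoln-Petersen assumes M/N = R/C, so N = M·C / R.
N = (27 × 32) / 6 = 864 / 6 = 144

N = 144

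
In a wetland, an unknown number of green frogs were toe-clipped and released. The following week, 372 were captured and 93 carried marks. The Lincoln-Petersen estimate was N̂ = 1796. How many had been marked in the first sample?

From N = M·C/R: M = N·R / C = 1796·93 / 372 = 167028 / 372 = 449.

M = 449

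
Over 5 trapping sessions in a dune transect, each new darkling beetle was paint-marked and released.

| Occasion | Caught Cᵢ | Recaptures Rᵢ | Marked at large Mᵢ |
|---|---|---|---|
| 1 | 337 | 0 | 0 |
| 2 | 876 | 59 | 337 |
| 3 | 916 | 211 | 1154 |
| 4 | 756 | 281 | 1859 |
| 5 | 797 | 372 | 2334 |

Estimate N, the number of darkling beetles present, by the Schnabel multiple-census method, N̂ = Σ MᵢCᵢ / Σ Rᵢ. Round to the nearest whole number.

N ≈ 5003

Σ MᵢCᵢ = 0·337 + 337·876 + 1154·916 + 1859·756 + 2334·797 = 0 + 295212 + 1057064 + 1405404 + 1860198 = 4617878
Σ Rᵢ = 0 + 59 + 211 + 281 + 372 = 923
N̂ = 4617878 / 923 ≈ 5003.1 → 5003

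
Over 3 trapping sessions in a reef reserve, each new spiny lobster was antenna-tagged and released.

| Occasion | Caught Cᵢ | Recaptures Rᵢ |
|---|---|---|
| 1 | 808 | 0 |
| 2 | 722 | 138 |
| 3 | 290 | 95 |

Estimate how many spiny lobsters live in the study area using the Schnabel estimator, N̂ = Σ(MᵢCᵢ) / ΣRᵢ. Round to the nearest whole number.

N ≈ 4236

Marked at large before each occasion: Mᵢ = Σⱼ<ᵢ (Cⱼ − Rⱼ) → M1=0, M2=808, M3=1392
Σ MᵢCᵢ = 0·808 + 808·722 + 1392·290 = 0 + 583376 + 403680 = 987056
Σ Rᵢ = 0 + 138 + 95 = 233
N̂ = 987056 / 233 ≈ 4236.3 → 4236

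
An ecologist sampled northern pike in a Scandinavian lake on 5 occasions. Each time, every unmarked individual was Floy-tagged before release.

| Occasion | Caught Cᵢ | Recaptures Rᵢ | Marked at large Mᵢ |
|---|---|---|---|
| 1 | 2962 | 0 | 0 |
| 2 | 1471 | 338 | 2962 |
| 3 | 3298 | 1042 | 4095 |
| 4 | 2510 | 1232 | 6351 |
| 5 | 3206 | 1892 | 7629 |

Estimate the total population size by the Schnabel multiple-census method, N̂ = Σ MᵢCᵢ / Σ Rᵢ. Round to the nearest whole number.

N ≈ 12,936

Σ MᵢCᵢ = 0·2962 + 2962·1471 + 4095·3298 + 6351·2510 + 7629·3206 = 0 + 4357102 + 13505310 + 15941010 + 24458574 = 58261996
Σ Rᵢ = 0 + 338 + 1042 + 1232 + 1892 = 4504
N̂ = 58261996 / 4504 ≈ 12935.6 → 12936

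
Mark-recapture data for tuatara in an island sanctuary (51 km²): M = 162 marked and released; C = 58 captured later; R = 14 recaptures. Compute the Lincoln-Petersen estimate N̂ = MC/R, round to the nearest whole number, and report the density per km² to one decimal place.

density ≈ 13.2 tuatara per km²

N̂ = 162·58/14 = 9396/14 ≈ 671.1 → 671
Density = N̂ / area = 671 / 51 ≈ 13.16 → 13.2 per km²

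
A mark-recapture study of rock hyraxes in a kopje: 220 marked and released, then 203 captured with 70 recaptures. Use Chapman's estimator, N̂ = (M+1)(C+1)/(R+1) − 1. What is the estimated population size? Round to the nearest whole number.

N ≈ 634

N̂ = (220+1)(203+1)/(70+1) − 1 = 221·204/71 − 1
= 45084/71 − 1 ≈ 635.0 − 1 ≈ 634.0 → 634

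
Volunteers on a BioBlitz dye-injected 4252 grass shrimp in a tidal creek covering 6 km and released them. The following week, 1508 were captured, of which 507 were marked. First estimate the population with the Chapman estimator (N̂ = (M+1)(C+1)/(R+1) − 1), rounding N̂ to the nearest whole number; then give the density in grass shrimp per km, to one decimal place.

N̂ = 4253·1509/508 − 1 = 6417777/508 − 1 ≈ 12632.4 → 12632
Density = N̂ / area = 12632 / 6 ≈ 2105.33 → 2105.3 per km

density ≈ 2105.3 grass shrimp per km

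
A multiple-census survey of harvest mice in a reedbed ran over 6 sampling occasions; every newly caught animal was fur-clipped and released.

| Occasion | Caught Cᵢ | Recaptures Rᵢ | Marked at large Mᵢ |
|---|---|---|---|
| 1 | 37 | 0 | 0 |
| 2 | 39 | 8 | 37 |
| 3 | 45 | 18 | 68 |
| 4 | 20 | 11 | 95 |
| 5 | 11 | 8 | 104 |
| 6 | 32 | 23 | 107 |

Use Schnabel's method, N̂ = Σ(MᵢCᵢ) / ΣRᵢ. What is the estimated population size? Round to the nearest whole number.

N ≈ 161

Σ MᵢCᵢ = 0·37 + 37·39 + 68·45 + 95·20 + 104·11 + 107·32 = 0 + 1443 + 3060 + 1900 + 1144 + 3424 = 10971
Σ Rᵢ = 0 + 8 + 18 + 11 + 8 + 23 = 68
N̂ = 10971 / 68 ≈ 161.3 → 161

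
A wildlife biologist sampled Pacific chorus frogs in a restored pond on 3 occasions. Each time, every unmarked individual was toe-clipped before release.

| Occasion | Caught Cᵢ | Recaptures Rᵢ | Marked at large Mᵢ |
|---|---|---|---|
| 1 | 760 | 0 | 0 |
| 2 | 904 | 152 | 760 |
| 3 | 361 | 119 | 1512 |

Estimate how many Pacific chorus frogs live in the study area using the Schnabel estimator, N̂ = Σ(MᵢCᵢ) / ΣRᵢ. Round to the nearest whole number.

N ≈ 4549

Σ MᵢCᵢ = 0·760 + 760·904 + 1512·361 = 0 + 687040 + 545832 = 1232872
Σ Rᵢ = 0 + 152 + 119 = 271
N̂ = 1232872 / 271 ≈ 4549.3 → 4549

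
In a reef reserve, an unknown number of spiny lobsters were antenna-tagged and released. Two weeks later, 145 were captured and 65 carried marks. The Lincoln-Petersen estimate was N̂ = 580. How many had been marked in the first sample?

M = 260

From N = M·C/R: M = N·R / C = 580·65 / 145 = 37700 / 145 = 260.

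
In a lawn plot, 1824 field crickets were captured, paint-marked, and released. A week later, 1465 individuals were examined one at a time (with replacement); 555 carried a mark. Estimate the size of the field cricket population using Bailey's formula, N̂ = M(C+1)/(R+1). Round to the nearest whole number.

N ≈ 4809

N̂ = 1824·(1465+1)/(555+1) = 1824·1466/556 = 2673984/556 ≈ 4809.3 → 4809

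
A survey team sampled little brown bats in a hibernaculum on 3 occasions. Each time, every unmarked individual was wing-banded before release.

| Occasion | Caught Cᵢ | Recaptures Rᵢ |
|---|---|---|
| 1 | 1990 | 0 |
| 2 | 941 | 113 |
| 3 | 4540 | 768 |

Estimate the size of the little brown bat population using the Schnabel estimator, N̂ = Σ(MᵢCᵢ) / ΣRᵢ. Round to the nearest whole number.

Marked at large before each occasion: Mᵢ = Σⱼ<ᵢ (Cⱼ − Rⱼ) → M1=0, M2=1990, M3=2818
Σ MᵢCᵢ = 0·1990 + 1990·941 + 2818·4540 = 0 + 1872590 + 12793720 = 14666310
Σ Rᵢ = 0 + 113 + 768 = 881
N̂ = 14666310 / 881 ≈ 16647.3 → 16647

N ≈ 16,647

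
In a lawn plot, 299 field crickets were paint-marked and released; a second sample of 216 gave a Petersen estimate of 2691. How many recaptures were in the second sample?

R = 24

From N = M·C/R: R = M·C / N = 299·216 / 2691 = 64584 / 2691 = 24.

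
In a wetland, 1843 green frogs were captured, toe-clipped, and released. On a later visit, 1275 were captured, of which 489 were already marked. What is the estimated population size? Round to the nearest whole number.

N ≈ 4805

Lincoln-Petersen assumes M/N = R/C, so N = M·C / R.
N = (1843 × 1275) / 489 = 2349825 / 489 ≈ 4805.4 → 4805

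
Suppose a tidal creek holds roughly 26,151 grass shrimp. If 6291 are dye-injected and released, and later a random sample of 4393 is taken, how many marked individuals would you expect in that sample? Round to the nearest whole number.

Expected recaptures E[R] = M·C / N.
E[R] = 6291 × 4393 / 26151 = 27636363 / 26151 ≈ 1056.8 → 1057

expected recaptures ≈ 1057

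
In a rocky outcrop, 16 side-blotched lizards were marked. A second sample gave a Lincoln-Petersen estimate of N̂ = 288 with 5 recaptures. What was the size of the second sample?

C = 90

From N = M·C/R: C = N·R / M = 288·5 / 16 = 1440 / 16 = 90.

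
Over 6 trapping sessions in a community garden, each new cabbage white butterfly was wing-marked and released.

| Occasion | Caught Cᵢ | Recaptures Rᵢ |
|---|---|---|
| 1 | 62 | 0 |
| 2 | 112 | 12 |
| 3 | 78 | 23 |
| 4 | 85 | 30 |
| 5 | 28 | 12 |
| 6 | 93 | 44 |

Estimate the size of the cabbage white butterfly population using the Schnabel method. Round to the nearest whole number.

Marked at large before each occasion: Mᵢ = Σⱼ<ᵢ (Cⱼ − Rⱼ) → M1=0, M2=62, M3=162, M4=217, M5=272, M6=288
Σ MᵢCᵢ = 0·62 + 62·112 + 162·78 + 217·85 + 272·28 + 288·93 = 0 + 6944 + 12636 + 18445 + 7616 + 26784 = 72425
Σ Rᵢ = 0 + 12 + 23 + 30 + 12 + 44 = 121
N̂ = 72425 / 121 ≈ 598.6 → 599

N ≈ 599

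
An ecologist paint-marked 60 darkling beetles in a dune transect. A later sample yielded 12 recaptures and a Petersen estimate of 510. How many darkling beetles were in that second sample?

From N = M·C/R: C = N·R / M = 510·12 / 60 = 6120 / 60 = 102.

C = 102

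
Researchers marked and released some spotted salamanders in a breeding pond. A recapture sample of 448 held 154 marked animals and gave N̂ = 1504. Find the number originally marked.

M = 517

From N = M·C/R: M = N·R / C = 1504·154 / 448 = 231616 / 448 = 517.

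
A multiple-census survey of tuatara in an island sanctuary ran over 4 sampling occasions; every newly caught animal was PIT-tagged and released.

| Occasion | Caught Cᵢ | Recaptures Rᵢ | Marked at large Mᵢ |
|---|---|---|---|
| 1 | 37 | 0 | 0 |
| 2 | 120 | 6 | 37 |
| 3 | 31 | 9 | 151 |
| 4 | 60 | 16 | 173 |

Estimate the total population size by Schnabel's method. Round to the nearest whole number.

Σ MᵢCᵢ = 0·37 + 37·120 + 151·31 + 173·60 = 0 + 4440 + 4681 + 10380 = 19501
Σ Rᵢ = 0 + 6 + 9 + 16 = 31
N̂ = 19501 / 31 ≈ 629.1 → 629

N ≈ 629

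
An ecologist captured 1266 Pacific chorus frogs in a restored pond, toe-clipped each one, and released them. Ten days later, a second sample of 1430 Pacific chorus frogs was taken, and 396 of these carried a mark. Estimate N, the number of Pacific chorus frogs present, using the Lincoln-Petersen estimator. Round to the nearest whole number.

The marked fraction in the recapture sample should equal the marked fraction in the population: 396/1430 = 1266/N.
N = (1266 × 1430) / 396 = 1810380 / 396 ≈ 4571.7 → 4572

N ≈ 4572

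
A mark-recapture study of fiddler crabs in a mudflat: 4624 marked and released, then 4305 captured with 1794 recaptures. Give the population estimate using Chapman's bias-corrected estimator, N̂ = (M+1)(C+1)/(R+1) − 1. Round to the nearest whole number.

N ≈ 11,094

N̂ = (4624+1)(4305+1)/(1794+1) − 1 = 4625·4306/1795 − 1
= 19915250/1795 − 1 ≈ 11094.8 − 1 ≈ 11093.8 → 11094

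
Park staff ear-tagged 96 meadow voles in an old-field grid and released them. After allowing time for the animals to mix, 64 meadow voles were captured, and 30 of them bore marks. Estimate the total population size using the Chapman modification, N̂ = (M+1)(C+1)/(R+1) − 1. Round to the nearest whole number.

N̂ = (96+1)(64+1)/(30+1) − 1 = 97·65/31 − 1
= 6305/31 − 1 ≈ 203.4 − 1 ≈ 202.4 → 202

N ≈ 202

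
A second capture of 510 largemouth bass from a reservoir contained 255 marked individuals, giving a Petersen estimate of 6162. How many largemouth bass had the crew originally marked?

From N = M·C/R: M = N·R / C = 6162·255 / 510 = 1571310 / 510 = 3081.

M = 3081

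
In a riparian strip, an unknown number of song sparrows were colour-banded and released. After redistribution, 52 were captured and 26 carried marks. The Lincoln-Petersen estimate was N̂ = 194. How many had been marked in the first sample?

From N = M·C/R: M = N·R / C = 194·26 / 52 = 5044 / 52 = 97.

M = 97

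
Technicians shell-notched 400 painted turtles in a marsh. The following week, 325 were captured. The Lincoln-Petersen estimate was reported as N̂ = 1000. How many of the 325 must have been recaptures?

From N = M·C/R: R = M·C / N = 400·325 / 1000 = 130000 / 1000 = 130.

R = 130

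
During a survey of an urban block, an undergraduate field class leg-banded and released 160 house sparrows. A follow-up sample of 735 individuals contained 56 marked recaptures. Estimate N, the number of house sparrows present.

N = 2100

Lincoln-Petersen assumes M/N = R/C, so N = M·C / R.
N = (160 × 735) / 56 = 117600 / 56 = 2100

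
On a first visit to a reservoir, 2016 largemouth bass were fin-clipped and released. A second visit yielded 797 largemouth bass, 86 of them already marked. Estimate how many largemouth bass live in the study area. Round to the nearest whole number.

Lincoln-Petersen assumes M/N = R/C, so N = M·C / R.
N = (2016 × 797) / 86 = 1606752 / 86 ≈ 18683.2 → 18683

N ≈ 18,683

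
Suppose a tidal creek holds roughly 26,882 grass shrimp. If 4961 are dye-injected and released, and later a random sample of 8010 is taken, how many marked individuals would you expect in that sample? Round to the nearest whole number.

Expected recaptures E[R] = M·C / N.
E[R] = 4961 × 8010 / 26882 = 39737610 / 26882 ≈ 1478.2 → 1478

expected recaptures ≈ 1478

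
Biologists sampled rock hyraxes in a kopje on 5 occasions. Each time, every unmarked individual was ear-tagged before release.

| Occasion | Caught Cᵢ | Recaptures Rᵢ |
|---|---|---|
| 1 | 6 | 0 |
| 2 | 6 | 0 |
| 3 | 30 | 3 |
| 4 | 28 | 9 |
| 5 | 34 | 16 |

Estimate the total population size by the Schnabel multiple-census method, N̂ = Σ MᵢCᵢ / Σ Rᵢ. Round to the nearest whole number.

N ≈ 124

Marked at large before each occasion: Mᵢ = Σⱼ<ᵢ (Cⱼ − Rⱼ) → M1=0, M2=6, M3=12, M4=39, M5=58
Σ MᵢCᵢ = 0·6 + 6·6 + 12·30 + 39·28 + 58·34 = 0 + 36 + 360 + 1092 + 1972 = 3460
Σ Rᵢ = 0 + 0 + 3 + 9 + 16 = 28
N̂ = 3460 / 28 ≈ 123.6 → 124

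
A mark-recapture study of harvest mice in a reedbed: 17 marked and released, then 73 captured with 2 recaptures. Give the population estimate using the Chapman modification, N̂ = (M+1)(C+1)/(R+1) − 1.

N̂ = (17+1)(73+1)/(2+1) − 1 = 18·74/3 − 1
= 1332/3 − 1 = 444 − 1 = 443

N = 443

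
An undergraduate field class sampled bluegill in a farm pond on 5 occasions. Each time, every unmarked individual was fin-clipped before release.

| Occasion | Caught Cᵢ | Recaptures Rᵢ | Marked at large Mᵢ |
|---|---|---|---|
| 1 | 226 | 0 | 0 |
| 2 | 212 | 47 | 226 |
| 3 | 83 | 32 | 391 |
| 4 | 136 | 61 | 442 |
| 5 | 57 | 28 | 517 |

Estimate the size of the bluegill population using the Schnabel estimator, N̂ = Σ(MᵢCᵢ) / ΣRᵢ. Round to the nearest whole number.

Σ MᵢCᵢ = 0·226 + 226·212 + 391·83 + 442·136 + 517·57 = 0 + 47912 + 32453 + 60112 + 29469 = 169946
Σ Rᵢ = 0 + 47 + 32 + 61 + 28 = 168
N̂ = 169946 / 168 ≈ 1011.6 → 1012

N ≈ 1012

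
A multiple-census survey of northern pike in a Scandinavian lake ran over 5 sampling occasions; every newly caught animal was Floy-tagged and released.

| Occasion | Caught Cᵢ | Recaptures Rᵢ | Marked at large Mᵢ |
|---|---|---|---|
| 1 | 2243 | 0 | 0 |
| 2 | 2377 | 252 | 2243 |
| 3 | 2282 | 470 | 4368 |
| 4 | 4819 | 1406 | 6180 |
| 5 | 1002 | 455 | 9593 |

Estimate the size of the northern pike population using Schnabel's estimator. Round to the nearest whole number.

N ≈ 21,174

Σ MᵢCᵢ = 0·2243 + 2243·2377 + 4368·2282 + 6180·4819 + 9593·1002 = 0 + 5331611 + 9967776 + 29781420 + 9612186 = 54692993
Σ Rᵢ = 0 + 252 + 470 + 1406 + 455 = 2583
N̂ = 54692993 / 2583 ≈ 21174.2 → 21174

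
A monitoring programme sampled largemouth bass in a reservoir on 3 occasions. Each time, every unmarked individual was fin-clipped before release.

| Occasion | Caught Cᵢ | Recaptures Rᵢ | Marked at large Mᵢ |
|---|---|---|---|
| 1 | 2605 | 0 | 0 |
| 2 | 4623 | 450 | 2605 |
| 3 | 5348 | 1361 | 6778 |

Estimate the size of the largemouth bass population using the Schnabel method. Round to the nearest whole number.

N ≈ 26,666

Σ MᵢCᵢ = 0·2605 + 2605·4623 + 6778·5348 = 0 + 12042915 + 36248744 = 48291659
Σ Rᵢ = 0 + 450 + 1361 = 1811
N̂ = 48291659 / 1811 ≈ 26665.7 → 26666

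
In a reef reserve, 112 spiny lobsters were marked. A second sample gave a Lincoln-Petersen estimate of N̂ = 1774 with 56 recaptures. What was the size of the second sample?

C = 887

From N = M·C/R: C = N·R / M = 1774·56 / 112 = 99344 / 112 = 887.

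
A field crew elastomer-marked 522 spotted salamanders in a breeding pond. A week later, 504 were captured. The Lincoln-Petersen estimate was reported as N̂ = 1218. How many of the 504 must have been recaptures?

From N = M·C/R: R = M·C / N = 522·504 / 1218 = 263088 / 1218 = 216.

R = 216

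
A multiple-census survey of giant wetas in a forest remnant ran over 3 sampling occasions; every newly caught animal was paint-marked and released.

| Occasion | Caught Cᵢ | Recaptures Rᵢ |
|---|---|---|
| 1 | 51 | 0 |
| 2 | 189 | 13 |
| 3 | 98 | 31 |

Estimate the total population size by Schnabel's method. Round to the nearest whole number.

N ≈ 725

Marked at large before each occasion: Mᵢ = Σⱼ<ᵢ (Cⱼ − Rⱼ) → M1=0, M2=51, M3=227
Σ MᵢCᵢ = 0·51 + 51·189 + 227·98 = 0 + 9639 + 22246 = 31885
Σ Rᵢ = 0 + 13 + 31 = 44
N̂ = 31885 / 44 ≈ 724.7 → 725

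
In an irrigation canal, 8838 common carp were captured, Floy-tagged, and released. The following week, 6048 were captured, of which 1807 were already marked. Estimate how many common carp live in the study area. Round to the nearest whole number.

N ≈ 29,581

Lincoln-Petersen assumes M/N = R/C, so N = M·C / R.
N = (8838 × 6048) / 1807 = 53452224 / 1807 ≈ 29580.6 → 29581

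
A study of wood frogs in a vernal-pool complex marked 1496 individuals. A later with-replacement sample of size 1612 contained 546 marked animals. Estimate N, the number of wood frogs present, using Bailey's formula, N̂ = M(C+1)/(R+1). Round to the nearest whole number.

N̂ = 1496·(1612+1)/(546+1) = 1496·1613/547 = 2413048/547 ≈ 4411.4 → 4411

N ≈ 4411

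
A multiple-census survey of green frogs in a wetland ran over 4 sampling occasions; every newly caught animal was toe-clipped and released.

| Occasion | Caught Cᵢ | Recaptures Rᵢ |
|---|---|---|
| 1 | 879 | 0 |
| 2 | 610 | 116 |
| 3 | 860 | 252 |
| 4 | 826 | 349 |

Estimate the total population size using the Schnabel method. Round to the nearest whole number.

N ≈ 4677

Marked at large before each occasion: Mᵢ = Σⱼ<ᵢ (Cⱼ − Rⱼ) → M1=0, M2=879, M3=1373, M4=1981
Σ MᵢCᵢ = 0·879 + 879·610 + 1373·860 + 1981·826 = 0 + 536190 + 1180780 + 1636306 = 3353276
Σ Rᵢ = 0 + 116 + 252 + 349 = 717
N̂ = 3353276 / 717 ≈ 4676.8 → 4677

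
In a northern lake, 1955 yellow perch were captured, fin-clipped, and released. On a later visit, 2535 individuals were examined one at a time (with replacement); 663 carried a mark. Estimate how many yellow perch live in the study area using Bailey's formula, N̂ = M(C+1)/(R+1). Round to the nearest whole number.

N̂ = 1955·(2535+1)/(663+1) = 1955·2536/664 = 4957880/664 ≈ 7466.7 → 7467

N ≈ 7467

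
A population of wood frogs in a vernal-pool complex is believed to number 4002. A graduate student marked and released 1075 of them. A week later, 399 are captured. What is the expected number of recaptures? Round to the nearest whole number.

expected recaptures ≈ 107

Expected recaptures E[R] = M·C / N.
E[R] = 1075 × 399 / 4002 = 428925 / 4002 ≈ 107.2 → 107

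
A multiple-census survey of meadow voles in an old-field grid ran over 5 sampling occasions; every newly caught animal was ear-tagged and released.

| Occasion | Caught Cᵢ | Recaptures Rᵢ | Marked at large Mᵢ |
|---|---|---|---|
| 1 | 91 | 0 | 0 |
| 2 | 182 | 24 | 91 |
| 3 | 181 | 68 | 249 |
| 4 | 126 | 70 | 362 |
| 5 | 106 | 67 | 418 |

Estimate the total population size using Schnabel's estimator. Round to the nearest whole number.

N ≈ 662

Σ MᵢCᵢ = 0·91 + 91·182 + 249·181 + 362·126 + 418·106 = 0 + 16562 + 45069 + 45612 + 44308 = 151551
Σ Rᵢ = 0 + 24 + 68 + 70 + 67 = 229
N̂ = 151551 / 229 ≈ 661.8 → 662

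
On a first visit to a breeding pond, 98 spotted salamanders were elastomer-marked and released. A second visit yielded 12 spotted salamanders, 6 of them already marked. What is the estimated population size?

N = (98 × 12) / 6 = 1176 / 6 = 196

N = 196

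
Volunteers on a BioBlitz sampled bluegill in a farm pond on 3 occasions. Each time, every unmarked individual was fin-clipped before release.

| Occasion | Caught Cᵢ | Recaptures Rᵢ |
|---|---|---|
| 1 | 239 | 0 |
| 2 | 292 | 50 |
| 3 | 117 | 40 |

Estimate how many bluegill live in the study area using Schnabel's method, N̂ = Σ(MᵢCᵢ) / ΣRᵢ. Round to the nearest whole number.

N ≈ 1401

Marked at large before each occasion: Mᵢ = Σⱼ<ᵢ (Cⱼ − Rⱼ) → M1=0, M2=239, M3=481
Σ MᵢCᵢ = 0·239 + 239·292 + 481·117 = 0 + 69788 + 56277 = 126065
Σ Rᵢ = 0 + 50 + 40 = 90
N̂ = 126065 / 90 ≈ 1400.7 → 1401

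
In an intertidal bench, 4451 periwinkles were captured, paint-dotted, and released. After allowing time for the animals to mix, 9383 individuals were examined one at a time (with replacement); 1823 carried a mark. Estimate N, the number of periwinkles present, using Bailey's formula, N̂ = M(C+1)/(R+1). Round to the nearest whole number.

N̂ = 4451·(9383+1)/(1823+1) = 4451·9384/1824 = 41768184/1824 ≈ 22899.2 → 22899

N ≈ 22,899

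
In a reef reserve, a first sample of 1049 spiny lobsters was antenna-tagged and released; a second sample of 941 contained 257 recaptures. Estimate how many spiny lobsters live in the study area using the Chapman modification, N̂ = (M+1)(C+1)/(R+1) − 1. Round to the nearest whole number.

N̂ = (1049+1)(941+1)/(257+1) − 1 = 1050·942/258 − 1
= 989100/258 − 1 ≈ 3833.7 − 1 ≈ 3832.7 → 3833

N ≈ 3833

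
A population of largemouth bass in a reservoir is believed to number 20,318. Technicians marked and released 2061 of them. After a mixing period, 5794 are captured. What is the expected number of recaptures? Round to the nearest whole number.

expected recaptures ≈ 588

The marked fraction of the population is 2061/20318, so in a sample of 5794 expect C·(M/N) marked.
E[R] = 2061 × 5794 / 20318 = 11941434 / 20318 ≈ 587.7 → 588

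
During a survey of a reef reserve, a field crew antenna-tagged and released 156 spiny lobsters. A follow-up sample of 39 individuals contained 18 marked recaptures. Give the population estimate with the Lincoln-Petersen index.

N = 338

If marked individuals mix randomly, R/C ≈ M/N, giving N ≈ M·C/R.
N = (156 × 39) / 18 = 6084 / 18 = 338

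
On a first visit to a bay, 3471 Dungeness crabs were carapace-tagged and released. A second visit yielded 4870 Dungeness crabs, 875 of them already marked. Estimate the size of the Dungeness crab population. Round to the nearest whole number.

N ≈ 19,319

If marked individuals mix randomly, R/C ≈ M/N, giving N ≈ M·C/R.
N = (3471 × 4870) / 875 = 16903770 / 875 ≈ 19318.6 → 19319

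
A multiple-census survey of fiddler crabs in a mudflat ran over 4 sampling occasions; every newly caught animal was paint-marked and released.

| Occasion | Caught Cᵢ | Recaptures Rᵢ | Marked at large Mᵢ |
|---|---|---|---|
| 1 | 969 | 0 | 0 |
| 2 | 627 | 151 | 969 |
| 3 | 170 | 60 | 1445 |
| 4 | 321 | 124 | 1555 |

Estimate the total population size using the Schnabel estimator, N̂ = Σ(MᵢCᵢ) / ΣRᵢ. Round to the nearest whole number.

Σ MᵢCᵢ = 0·969 + 969·627 + 1445·170 + 1555·321 = 0 + 607563 + 245650 + 499155 = 1352368
Σ Rᵢ = 0 + 151 + 60 + 124 = 335
N̂ = 1352368 / 335 ≈ 4036.9 → 4037

N ≈ 4037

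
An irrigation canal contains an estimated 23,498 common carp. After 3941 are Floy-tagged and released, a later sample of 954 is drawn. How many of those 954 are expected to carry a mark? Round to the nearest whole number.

The marked fraction of the population is 3941/23498, so in a sample of 954 expect C·(M/N) marked.
E[R] = 3941 × 954 / 23498 = 3759714 / 23498 ≈ 160.0 → 160

expected recaptures ≈ 160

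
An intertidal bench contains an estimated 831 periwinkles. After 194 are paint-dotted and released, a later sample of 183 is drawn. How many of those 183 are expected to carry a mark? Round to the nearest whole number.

expected recaptures ≈ 43

Expected recaptures E[R] = M·C / N.
E[R] = 194 × 183 / 831 = 35502 / 831 ≈ 42.7 → 43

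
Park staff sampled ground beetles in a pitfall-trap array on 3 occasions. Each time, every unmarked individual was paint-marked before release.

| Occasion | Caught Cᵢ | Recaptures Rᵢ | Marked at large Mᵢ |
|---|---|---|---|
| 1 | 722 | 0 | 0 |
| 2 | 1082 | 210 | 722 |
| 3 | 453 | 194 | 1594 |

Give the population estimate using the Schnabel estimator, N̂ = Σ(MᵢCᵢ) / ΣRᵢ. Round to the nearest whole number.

Σ MᵢCᵢ = 0·722 + 722·1082 + 1594·453 = 0 + 781204 + 722082 = 1503286
Σ Rᵢ = 0 + 210 + 194 = 404
N̂ = 1503286 / 404 ≈ 3721.0 → 3721

N ≈ 3721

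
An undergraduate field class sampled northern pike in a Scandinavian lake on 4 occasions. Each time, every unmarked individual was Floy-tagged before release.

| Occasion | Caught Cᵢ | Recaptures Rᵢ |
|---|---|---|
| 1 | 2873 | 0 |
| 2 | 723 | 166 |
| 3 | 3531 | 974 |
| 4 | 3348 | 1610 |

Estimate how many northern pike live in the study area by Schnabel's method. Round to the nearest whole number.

N ≈ 12,448

Marked at large before each occasion: Mᵢ = Σⱼ<ᵢ (Cⱼ − Rⱼ) → M1=0, M2=2873, M3=3430, M4=5987
Σ MᵢCᵢ = 0·2873 + 2873·723 + 3430·3531 + 5987·3348 = 0 + 2077179 + 12111330 + 20044476 = 34232985
Σ Rᵢ = 0 + 166 + 974 + 1610 = 2750
N̂ = 34232985 / 2750 ≈ 12448.4 → 12448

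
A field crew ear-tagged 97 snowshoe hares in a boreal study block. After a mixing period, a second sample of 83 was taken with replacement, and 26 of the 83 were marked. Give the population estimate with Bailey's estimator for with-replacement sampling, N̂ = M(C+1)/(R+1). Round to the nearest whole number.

N̂ = 97·(83+1)/(26+1) = 97·84/27 = 8148/27 ≈ 301.8 → 302

N ≈ 302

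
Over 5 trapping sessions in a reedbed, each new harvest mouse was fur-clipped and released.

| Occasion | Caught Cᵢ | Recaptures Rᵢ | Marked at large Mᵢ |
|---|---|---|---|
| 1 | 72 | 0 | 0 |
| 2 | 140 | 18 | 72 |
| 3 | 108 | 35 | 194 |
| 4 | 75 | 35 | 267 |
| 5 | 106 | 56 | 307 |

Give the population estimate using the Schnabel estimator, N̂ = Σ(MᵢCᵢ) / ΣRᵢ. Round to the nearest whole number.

N ≈ 581

Σ MᵢCᵢ = 0·72 + 72·140 + 194·108 + 267·75 + 307·106 = 0 + 10080 + 20952 + 20025 + 32542 = 83599
Σ Rᵢ = 0 + 18 + 35 + 35 + 56 = 144
N̂ = 83599 / 144 ≈ 580.5 → 581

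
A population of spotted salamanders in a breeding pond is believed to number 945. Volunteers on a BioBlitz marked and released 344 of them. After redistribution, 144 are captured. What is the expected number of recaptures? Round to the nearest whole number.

Expected recaptures E[R] = M·C / N.
E[R] = 344 × 144 / 945 = 49536 / 945 ≈ 52.4 → 52

expected recaptures ≈ 52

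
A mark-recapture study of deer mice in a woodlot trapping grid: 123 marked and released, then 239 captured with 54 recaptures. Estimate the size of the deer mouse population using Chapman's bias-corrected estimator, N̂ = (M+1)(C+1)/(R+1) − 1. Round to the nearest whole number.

N̂ = (123+1)(239+1)/(54+1) − 1 = 124·240/55 − 1
= 29760/55 − 1 ≈ 541.1 − 1 ≈ 540.1 → 540

N ≈ 540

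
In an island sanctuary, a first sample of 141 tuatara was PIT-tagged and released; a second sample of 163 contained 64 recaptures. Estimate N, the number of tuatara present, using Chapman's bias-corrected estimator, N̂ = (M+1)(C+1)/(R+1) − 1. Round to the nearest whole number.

N̂ = (141+1)(163+1)/(64+1) − 1 = 142·164/65 − 1
= 23288/65 − 1 ≈ 358.3 − 1 ≈ 357.3 → 357

N ≈ 357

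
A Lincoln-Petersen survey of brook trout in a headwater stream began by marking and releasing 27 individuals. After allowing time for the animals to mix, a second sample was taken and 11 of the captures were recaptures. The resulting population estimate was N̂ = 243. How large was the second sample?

C = 99

From N = M·C/R: C = N·R / M = 243·11 / 27 = 2673 / 27 = 99.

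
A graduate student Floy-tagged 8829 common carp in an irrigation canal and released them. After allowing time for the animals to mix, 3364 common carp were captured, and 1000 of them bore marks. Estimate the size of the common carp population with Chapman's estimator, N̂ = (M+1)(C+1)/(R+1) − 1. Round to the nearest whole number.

N ≈ 29,682

N̂ = (8829+1)(3364+1)/(1000+1) − 1 = 8830·3365/1001 − 1
= 29712950/1001 − 1 ≈ 29683.3 − 1 ≈ 29682.3 → 29682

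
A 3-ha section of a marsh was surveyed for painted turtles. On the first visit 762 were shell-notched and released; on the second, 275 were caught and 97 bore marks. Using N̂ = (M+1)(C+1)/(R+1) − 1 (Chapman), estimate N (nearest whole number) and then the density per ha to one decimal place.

N̂ = 763·276/98 − 1 = 210588/98 − 1 ≈ 2147.9 → 2148
Density = N̂ / area = 2148 / 3 = 716.0 per ha

density ≈ 716.0 painted turtles per ha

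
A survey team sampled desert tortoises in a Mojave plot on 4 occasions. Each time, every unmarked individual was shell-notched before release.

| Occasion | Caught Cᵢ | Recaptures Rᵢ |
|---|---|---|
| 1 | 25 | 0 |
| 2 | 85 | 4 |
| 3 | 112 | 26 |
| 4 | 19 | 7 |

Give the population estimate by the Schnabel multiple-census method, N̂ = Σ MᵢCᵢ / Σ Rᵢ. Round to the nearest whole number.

Marked at large before each occasion: Mᵢ = Σⱼ<ᵢ (Cⱼ − Rⱼ) → M1=0, M2=25, M3=106, M4=192
Σ MᵢCᵢ = 0·25 + 25·85 + 106·112 + 192·19 = 0 + 2125 + 11872 + 3648 = 17645
Σ Rᵢ = 0 + 4 + 26 + 7 = 37
N̂ = 17645 / 37 ≈ 476.9 → 477

N ≈ 477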